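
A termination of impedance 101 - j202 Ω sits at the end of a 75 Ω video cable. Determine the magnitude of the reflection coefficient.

Γ = (Z_L − Z_0)/(Z_L + Z_0) = (26 − j202)/(176 − j202)
|Γ| = 204/268

|Γ| ≈ 0.76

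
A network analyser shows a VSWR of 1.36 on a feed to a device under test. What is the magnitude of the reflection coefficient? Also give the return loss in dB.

|Γ| ≈ 0.153; return loss ≈ 16.3 dB

|Γ| = (S − 1)/(S + 1) = (1.36 − 1)/(1.36 + 1) = 0.36/2.36
RL = −20·log₁₀|Γ| = −20·log₁₀(0.153)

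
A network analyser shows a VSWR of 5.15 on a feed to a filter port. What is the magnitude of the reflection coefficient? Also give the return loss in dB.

|Γ| ≈ 0.675; return loss ≈ 3.42 dB

|Γ| = (S − 1)/(S + 1) = (5.15 − 1)/(5.15 + 1) = 4.15/6.15
RL = −20·log₁₀|Γ| = −20·log₁₀(0.675)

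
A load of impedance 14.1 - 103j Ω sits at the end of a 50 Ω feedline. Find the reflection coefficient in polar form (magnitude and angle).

Γ = (Z_L − Z_0)/(Z_L + Z_0) = (-35.9 − j103)/(64.1 − j103)
|Γ| = 109/121 = 0.899

Γ ≈ 0.899 ∠ -51.1°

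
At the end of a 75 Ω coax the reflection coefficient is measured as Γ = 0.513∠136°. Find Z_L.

Z_L = Z_0·(1 + Γ)/(1 − Γ) = 75·(0.631 + j0.356)/(1.37 − j0.356)

Z_L ≈ 27.6 + j26.7 Ω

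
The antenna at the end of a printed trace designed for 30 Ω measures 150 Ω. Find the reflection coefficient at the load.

Γ = 0.667

Γ = (Z_L − Z_0)/(Z_L + Z_0) = (150 − 30)/(150 + 30) = 120/180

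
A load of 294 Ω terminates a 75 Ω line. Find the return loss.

RL ≈ 4.53 dB

Γ = (294 − 75)/(294 + 75) = 0.593
RL = −20·log₁₀|Γ| = −20·log₁₀(0.593)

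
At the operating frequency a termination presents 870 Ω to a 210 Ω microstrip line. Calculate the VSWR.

Γ = (870 − 210)/(870 + 210) = 0.611
VSWR = (1 + 0.611)/(1 − 0.611)

VSWR ≈ 4.14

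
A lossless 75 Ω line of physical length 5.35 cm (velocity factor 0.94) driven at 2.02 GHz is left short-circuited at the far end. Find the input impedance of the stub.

Z_in ≈ −j67.6 Ω

λ = v/f = 0.94·c / 2.02 GHz = 0.14 m
βl = 2π·l/λ = 2π × 0.383 = 138°
tan(βl) = -0.902
For a short-circuited stub, Z_in = jZ_0·tan(βl)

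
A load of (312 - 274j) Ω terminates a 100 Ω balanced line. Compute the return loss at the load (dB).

Γ = (212 − j274)/(412 − j274), |Γ| = 0.7
RL = −20·log₁₀|Γ| = −20·log₁₀(0.7)

RL ≈ 3.1 dB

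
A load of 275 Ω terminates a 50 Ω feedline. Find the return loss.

RL ≈ 3.19 dB

Γ = (275 − 50)/(275 + 50) = 0.692
RL = −20·log₁₀|Γ| = −20·log₁₀(0.692)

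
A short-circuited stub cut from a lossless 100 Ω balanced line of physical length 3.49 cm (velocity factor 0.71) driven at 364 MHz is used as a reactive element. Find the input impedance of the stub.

Z_in ≈ +j39.3 Ω

λ = v/f = 0.71·c / 364 MHz = 0.585 m
βl = 2π·l/λ = 2π × 0.0596 = 21.5°
tan(βl) = 0.393
For a short-circuited stub, Z_in = jZ_0·tan(βl)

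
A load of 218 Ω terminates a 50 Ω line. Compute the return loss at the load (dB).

RL ≈ 4.06 dB

Γ = (218 − 50)/(218 + 50) = 0.627
RL = −20·log₁₀|Γ| = −20·log₁₀(0.627)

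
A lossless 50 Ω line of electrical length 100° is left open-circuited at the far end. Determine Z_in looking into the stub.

Z_in ≈ +j8.82 Ω

tan(βl) = -5.67
For an open-circuited stub, Z_in = −jZ_0·cot(βl) = −jZ_0/tan(βl)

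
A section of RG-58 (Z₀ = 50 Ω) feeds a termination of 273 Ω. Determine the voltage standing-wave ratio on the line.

Γ = (273 − 50)/(273 + 50) = 0.69
VSWR = (1 + 0.69)/(1 − 0.69)

VSWR ≈ 5.46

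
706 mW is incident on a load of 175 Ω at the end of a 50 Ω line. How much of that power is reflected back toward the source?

Γ = (175 − 50)/(175 + 50) = 0.556
|Γ|² = 0.309
P_refl = |Γ|²·P_inc = 218 mW, P_del = (1 − |Γ|²)·P_inc = 488 mW

P_reflected ≈ 218 mW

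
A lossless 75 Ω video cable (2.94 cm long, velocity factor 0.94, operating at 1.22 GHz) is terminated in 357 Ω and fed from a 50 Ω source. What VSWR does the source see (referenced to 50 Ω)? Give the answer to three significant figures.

λ = v/f = 0.94·c / 1.22 GHz = 0.231 m
βl = 2π·l/λ = 2π × 0.127 = 45.8°
tan(βl) = 1.03
Z_in = Z_0·(Z_L + jZ_0·tanβl)/(Z_0 + jZ_L·tanβl) = 29.4 − j66.9 Ω
Γ_s = (Z_in − Z_s)/(Z_in + Z_s) = (-20.6 − j66.9)/(79.4 − j66.9), |Γ_s| = 0.674
VSWR = (1 + |Γ_s|)/(1 − |Γ_s|)

VSWR ≈ 5.14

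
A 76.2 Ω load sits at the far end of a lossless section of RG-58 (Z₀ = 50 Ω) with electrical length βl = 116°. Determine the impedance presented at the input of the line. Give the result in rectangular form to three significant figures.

tan(βl) = tan(116°) = -2.05
Z_in = Z_0·(Z_L + jZ_0·tanβl)/(Z_0 + jZ_L·tanβl)
     = 50·(76.2 − j103)/(50 − j156)

Z_in ≈ 36.8 + j12.6 Ω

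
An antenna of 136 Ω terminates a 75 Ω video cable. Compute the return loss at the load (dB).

RL ≈ 10.8 dB

Γ = (136 − 75)/(136 + 75) = 0.289
RL = −20·log₁₀|Γ| = −20·log₁₀(0.289)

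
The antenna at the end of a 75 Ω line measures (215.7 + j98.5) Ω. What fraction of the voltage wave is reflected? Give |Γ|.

|Γ| ≈ 0.56

Γ = (Z_L − Z_0)/(Z_L + Z_0) = (140.7 + j98.5)/(290.7 + j98.5)
|Γ| = 172/307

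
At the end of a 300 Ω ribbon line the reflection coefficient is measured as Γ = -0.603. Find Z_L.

Z_L = Z_0·(1 + Γ)/(1 − Γ) = 300·(0.397)/(1.6)

Z_L ≈ 74.3 Ω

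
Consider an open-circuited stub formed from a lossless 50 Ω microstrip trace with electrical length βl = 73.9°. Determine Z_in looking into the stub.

tan(βl) = 3.46
For an open-circuited stub, Z_in = −jZ_0·cot(βl) = −jZ_0/tan(βl)

Z_in ≈ −j14.4 Ω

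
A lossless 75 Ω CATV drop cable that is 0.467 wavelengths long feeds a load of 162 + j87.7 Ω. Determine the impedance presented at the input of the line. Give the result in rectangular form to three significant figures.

Z_in ≈ 96.2 + j92.8 Ω

βl = 2π × 0.467 = 168°
tan(βl) = tan(168°) = -0.21
Z_in = Z_0·(Z_L + jZ_0·tanβl)/(Z_0 + jZ_L·tanβl)
     = 75·(162 + j71.9)/(93.4 − j34.1)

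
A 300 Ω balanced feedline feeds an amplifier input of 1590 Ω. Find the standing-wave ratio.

VSWR ≈ 5.3

Γ = (1590 − 300)/(1590 + 300) = 0.683
VSWR = (1 + 0.683)/(1 − 0.683)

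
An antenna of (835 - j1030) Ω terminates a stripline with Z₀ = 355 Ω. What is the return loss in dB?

RL ≈ 2.83 dB

Γ = (480 − j1030)/(1190 − j1030), |Γ| = 0.722
RL = −20·log₁₀|Γ| = −20·log₁₀(0.722)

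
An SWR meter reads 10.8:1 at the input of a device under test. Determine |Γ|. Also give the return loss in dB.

|Γ| = (S − 1)/(S + 1) = (10.8 − 1)/(10.8 + 1) = 9.8/11.8
RL = −20·log₁₀|Γ| = −20·log₁₀(0.831)

|Γ| ≈ 0.831; return loss ≈ 1.61 dB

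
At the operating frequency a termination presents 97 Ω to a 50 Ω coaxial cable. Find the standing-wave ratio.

Γ = (97 − 50)/(97 + 50) = 0.32
VSWR = (1 + 0.32)/(1 − 0.32)

VSWR ≈ 1.94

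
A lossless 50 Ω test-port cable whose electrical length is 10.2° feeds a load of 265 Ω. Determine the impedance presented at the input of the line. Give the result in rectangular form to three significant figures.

Z_in ≈ 143 − j128 Ω

tan(βl) = tan(10.2°) = 0.18
Z_in = Z_0·(Z_L + jZ_0·tanβl)/(Z_0 + jZ_L·tanβl)
     = 50·(265 + j9)/(50 + j47.7)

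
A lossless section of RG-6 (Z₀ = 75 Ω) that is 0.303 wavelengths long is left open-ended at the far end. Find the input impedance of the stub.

βl = 2π × 0.303 = 109°
tan(βl) = -2.89
For an open-ended stub, Z_in = −jZ_0·cot(βl) = −jZ_0/tan(βl)

Z_in ≈ +j25.9 Ω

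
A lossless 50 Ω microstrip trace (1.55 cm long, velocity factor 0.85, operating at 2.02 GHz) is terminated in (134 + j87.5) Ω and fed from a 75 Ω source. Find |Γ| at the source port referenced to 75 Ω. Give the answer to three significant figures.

|Γ| ≈ 0.574

λ = v/f = 0.85·c / 2.02 GHz = 0.126 m
βl = 2π·l/λ = 2π × 0.123 = 44.2°
tan(βl) = 0.973
Z_in = Z_0·(Z_L + jZ_0·tanβl)/(Z_0 + jZ_L·tanβl) = 35.8 − j61 Ω
Γ_s = (Z_in − Z_s)/(Z_in + Z_s) = (-39.2 − j61)/(111 − j61), |Γ_s| = 0.574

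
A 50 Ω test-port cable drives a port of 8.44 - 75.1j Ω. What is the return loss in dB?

Γ = (-41.56 − j75.1)/(58.44 − j75.1), |Γ| = 0.902
RL = −20·log₁₀|Γ| = −20·log₁₀(0.902)

RL ≈ 0.896 dB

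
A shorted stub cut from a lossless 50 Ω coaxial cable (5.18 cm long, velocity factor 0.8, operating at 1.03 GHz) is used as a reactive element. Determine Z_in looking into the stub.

Z_in ≈ +j284 Ω

λ = v/f = 0.8·c / 1.03 GHz = 0.233 m
βl = 2π·l/λ = 2π × 0.222 = 80°
tan(βl) = 5.69
For a shorted stub, Z_in = jZ_0·tan(βl)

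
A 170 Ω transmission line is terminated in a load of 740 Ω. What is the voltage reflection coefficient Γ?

Γ = 0.626

Γ = (Z_L − Z_0)/(Z_L + Z_0) = (740 − 170)/(740 + 170) = 570/910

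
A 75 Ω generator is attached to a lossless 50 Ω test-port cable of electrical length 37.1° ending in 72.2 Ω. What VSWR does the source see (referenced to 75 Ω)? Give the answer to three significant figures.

VSWR ≈ 1.61

tan(βl) = 0.756
Z_in = Z_0·(Z_L + jZ_0·tanβl)/(Z_0 + jZ_L·tanβl) = 51.8 − j18.7 Ω
Γ_s = (Z_in − Z_s)/(Z_in + Z_s) = (-23.2 − j18.7)/(127 − j18.7), |Γ_s| = 0.233
VSWR = (1 + |Γ_s|)/(1 − |Γ_s|)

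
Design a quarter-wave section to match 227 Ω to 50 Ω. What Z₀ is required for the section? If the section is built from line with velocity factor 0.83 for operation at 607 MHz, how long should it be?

Z_qwt = √(Z_0·R_L) = √(50 × 227) = √11350
λ = 0.83·c/f = 0.41 m, so l = λ/4 = 0.103 m

Z_qwt ≈ 107 Ω; length ≈ 10.3 cm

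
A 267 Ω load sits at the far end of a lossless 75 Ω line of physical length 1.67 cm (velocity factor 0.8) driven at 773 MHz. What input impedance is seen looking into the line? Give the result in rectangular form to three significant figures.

Z_in ≈ 117 − j120 Ω

λ = v/f = 0.8·c / 773 MHz = 0.31 m
βl = 2π·l/λ = 2π × 0.0538 = 19.4°
tan(βl) = tan(19.4°) = 0.351
Z_in = Z_0·(Z_L + jZ_0·tanβl)/(Z_0 + jZ_L·tanβl)
     = 75·(267 + j26.4)/(75 + j93.8)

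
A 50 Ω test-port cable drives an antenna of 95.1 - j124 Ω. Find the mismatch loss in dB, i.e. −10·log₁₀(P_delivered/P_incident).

mismatch loss ≈ 2.82 dB

Γ = (45.1 − j124)/(145.1 − j124), |Γ| = 0.691
|Γ|² = 0.478, so P_del/P_inc = 1 − |Γ|² = 0.522
ML = −10·log₁₀(1 − |Γ|²)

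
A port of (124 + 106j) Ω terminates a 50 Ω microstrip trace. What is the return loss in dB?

RL ≈ 3.95 dB

Γ = (74 + j106)/(174 + j106), |Γ| = 0.634
RL = −20·log₁₀|Γ| = −20·log₁₀(0.634)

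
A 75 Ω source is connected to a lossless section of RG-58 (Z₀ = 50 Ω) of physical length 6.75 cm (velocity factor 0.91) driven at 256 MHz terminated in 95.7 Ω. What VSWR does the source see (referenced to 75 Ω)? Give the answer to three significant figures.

VSWR ≈ 1.61

λ = v/f = 0.91·c / 256 MHz = 1.07 m
βl = 2π·l/λ = 2π × 0.0633 = 22.8°
tan(βl) = 0.42
Z_in = Z_0·(Z_L + jZ_0·tanβl)/(Z_0 + jZ_L·tanβl) = 68.4 − j34 Ω
Γ_s = (Z_in − Z_s)/(Z_in + Z_s) = (-6.62 − j34)/(143 − j34), |Γ_s| = 0.235
VSWR = (1 + |Γ_s|)/(1 − |Γ_s|)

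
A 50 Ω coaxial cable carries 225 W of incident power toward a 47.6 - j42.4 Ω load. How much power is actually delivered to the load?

|Γ| = |(-2.4 − j42.4)/(97.6 − j42.4)| = 0.399
|Γ|² = 0.159
P_refl = |Γ|²·P_inc = 35.8 W, P_del = (1 − |Γ|²)·P_inc = 189 W

P_delivered ≈ 189 W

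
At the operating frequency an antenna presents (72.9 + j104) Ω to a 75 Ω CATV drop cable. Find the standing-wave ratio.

VSWR ≈ 3.71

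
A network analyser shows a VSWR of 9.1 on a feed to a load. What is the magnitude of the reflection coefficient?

|Γ| = (S − 1)/(S + 1) = (9.1 − 1)/(9.1 + 1) = 8.1/10.1

|Γ| ≈ 0.802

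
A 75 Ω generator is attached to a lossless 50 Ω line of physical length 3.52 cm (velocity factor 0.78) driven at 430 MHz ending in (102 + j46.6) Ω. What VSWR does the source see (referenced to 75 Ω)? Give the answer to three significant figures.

VSWR ≈ 1.81

λ = v/f = 0.78·c / 430 MHz = 0.544 m
βl = 2π·l/λ = 2π × 0.0647 = 23.3°
tan(βl) = 0.43
Z_in = Z_0·(Z_L + jZ_0·tanβl)/(Z_0 + jZ_L·tanβl) = 107 − j43.2 Ω
Γ_s = (Z_in − Z_s)/(Z_in + Z_s) = (32 − j43.2)/(182 − j43.2), |Γ_s| = 0.287
VSWR = (1 + |Γ_s|)/(1 − |Γ_s|)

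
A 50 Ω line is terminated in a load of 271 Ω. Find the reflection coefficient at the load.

Γ = 0.688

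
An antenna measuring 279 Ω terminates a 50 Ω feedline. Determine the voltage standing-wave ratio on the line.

For a purely resistive load, VSWR = R_L/Z_0 or Z_0/R_L (whichever > 1) = 279/50

VSWR ≈ 5.58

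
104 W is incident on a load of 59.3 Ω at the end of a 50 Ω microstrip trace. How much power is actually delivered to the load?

P_delivered ≈ 103 W

Γ = (59.3 − 50)/(59.3 + 50) = 0.0851
|Γ|² = 0.00724
P_refl = |Γ|²·P_inc = 0.753 W, P_del = (1 − |Γ|²)·P_inc = 103 W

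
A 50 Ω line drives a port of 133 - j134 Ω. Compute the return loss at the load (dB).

RL ≈ 3.16 dB

Γ = (83 − j134)/(183 − j134), |Γ| = 0.695
RL = −20·log₁₀|Γ| = −20·log₁₀(0.695)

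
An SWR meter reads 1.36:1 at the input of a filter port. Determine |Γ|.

|Γ| ≈ 0.153

|Γ| = (S − 1)/(S + 1) = (1.36 − 1)/(1.36 + 1) = 0.36/2.36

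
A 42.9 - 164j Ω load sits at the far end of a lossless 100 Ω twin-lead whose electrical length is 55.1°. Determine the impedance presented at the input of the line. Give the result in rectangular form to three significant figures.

Z_in ≈ 11.3 − j8.24 Ω

tan(βl) = tan(55.1°) = 1.43
Z_in = Z_0·(Z_L + jZ_0·tanβl)/(Z_0 + jZ_L·tanβl)
     = 100·(42.9 − j20.7)/(335 + j61.5)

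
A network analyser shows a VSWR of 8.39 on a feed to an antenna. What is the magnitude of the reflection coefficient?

|Γ| ≈ 0.787

|Γ| = (S − 1)/(S + 1) = (8.39 − 1)/(8.39 + 1) = 7.39/9.39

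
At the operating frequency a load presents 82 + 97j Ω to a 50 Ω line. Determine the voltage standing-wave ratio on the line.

Γ = (Z_L − Z_0)/(Z_L + Z_0) = (32 + j97)/(132 + j97)
|Γ| = 102/164 = 0.624
VSWR = (1 + |Γ|)/(1 − |Γ|) = 1.62/0.376

VSWR ≈ 4.31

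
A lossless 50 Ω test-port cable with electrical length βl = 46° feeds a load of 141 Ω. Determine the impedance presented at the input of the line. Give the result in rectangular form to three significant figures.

tan(βl) = tan(46°) = 1.04
Z_in = Z_0·(Z_L + jZ_0·tanβl)/(Z_0 + jZ_L·tanβl)
     = 50·(141 + j51.8)/(50 + j146)

Z_in ≈ 30.7 − j37.8 Ω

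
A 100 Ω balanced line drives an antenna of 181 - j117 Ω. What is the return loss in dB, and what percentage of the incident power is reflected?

RL ≈ 6.6 dB; 21.9% of incident power reflected

Γ = (81 − j117)/(281 − j117), |Γ| = 0.468
RL = −20·log₁₀(0.468) = 6.6 dB
P_refl/P_inc = |Γ|² = 0.219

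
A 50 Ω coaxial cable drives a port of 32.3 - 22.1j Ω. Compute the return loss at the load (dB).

RL ≈ 9.57 dB

Γ = (-17.7 − j22.1)/(82.3 − j22.1), |Γ| = 0.332
RL = −20·log₁₀|Γ| = −20·log₁₀(0.332)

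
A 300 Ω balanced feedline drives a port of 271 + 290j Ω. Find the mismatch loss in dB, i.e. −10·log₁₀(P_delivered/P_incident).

mismatch loss ≈ 1.01 dB

Γ = (-29 + j290)/(571 + j290), |Γ| = 0.455
|Γ|² = 0.207, so P_del/P_inc = 1 − |Γ|² = 0.793
ML = −10·log₁₀(1 − |Γ|²)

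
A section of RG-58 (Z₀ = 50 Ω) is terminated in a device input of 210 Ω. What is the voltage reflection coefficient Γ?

Γ = (Z_L − Z_0)/(Z_L + Z_0) = (210 − 50)/(210 + 50) = 160/260

Γ = 0.615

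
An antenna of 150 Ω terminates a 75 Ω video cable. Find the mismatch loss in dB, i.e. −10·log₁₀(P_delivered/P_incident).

mismatch loss ≈ 0.512 dB

Γ = (150 − 75)/(150 + 75) = 0.333
|Γ|² = 0.111, so P_del/P_inc = 1 − |Γ|² = 0.889
ML = −10·log₁₀(1 − |Γ|²)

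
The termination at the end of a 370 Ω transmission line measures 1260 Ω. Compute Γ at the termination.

Γ = 0.546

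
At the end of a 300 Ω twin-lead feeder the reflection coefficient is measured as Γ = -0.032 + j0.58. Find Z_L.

Z_L = Z_0·(1 + Γ)/(1 − Γ) = 300·(0.968 + j0.58)/(1.03 − j0.58)

Z_L ≈ 142 + j248 Ω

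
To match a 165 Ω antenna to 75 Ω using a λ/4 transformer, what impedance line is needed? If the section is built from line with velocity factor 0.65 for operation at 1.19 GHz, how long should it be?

Z_qwt ≈ 111 Ω; length ≈ 4.1 cm

Z_qwt = √(Z_0·R_L) = √(75 × 165) = √12380
λ = 0.65·c/f = 0.164 m, so l = λ/4 = 0.041 m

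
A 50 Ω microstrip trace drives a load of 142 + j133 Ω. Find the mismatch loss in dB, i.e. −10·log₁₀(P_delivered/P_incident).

mismatch loss ≈ 2.84 dB

Γ = (92 + j133)/(192 + j133), |Γ| = 0.692
|Γ|² = 0.479, so P_del/P_inc = 1 − |Γ|² = 0.521
ML = −10·log₁₀(1 − |Γ|²)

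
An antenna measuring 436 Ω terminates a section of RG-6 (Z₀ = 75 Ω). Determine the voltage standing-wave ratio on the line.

Γ = (436 − 75)/(436 + 75) = 0.706
VSWR = (1 + 0.706)/(1 − 0.706)

VSWR ≈ 5.81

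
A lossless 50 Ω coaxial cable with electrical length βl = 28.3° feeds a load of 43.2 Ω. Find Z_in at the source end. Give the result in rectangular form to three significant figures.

tan(βl) = tan(28.3°) = 0.538
Z_in = Z_0·(Z_L + jZ_0·tanβl)/(Z_0 + jZ_L·tanβl)
     = 50·(43.2 + j26.9)/(50 + j23.3)

Z_in ≈ 45.8 + j5.61 Ω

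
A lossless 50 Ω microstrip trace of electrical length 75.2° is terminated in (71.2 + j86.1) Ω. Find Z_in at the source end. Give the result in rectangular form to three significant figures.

tan(βl) = tan(75.2°) = 3.78
Z_in = Z_0·(Z_L + jZ_0·tanβl)/(Z_0 + jZ_L·tanβl)
     = 50·(71.2 + j275)/(-276 + j269)

Z_in ≈ 18.3 − j32 Ω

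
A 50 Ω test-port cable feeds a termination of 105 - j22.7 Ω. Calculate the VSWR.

VSWR ≈ 2.22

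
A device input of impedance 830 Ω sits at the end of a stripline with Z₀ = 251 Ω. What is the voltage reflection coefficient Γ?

Γ = 0.536

Γ = (Z_L − Z_0)/(Z_L + Z_0) = (830 − 251)/(830 + 251) = 579/1081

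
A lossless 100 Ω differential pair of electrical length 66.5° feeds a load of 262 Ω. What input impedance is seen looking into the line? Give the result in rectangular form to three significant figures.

Z_in ≈ 44.2 − j36.2 Ω

tan(βl) = tan(66.5°) = 2.3
Z_in = Z_0·(Z_L + jZ_0·tanβl)/(Z_0 + jZ_L·tanβl)
     = 100·(262 + j230)/(100 + j603)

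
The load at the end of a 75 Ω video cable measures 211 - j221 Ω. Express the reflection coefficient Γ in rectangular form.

Γ ≈ 0.672 − j0.254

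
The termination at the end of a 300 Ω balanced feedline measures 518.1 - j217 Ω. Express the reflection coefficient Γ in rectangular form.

Γ ≈ 0.315 − j0.182

Γ = (Z_L − Z_0)/(Z_L + Z_0) = (218.1 − j217)/(818.1 − j217)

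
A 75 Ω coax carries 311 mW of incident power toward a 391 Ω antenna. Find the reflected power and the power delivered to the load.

P_reflected ≈ 143 mW; P_delivered ≈ 168 mW

Γ = (391 − 75)/(391 + 75) = 0.678
|Γ|² = 0.46
P_refl = |Γ|²·P_inc = 143 mW, P_del = (1 − |Γ|²)·P_inc = 168 mW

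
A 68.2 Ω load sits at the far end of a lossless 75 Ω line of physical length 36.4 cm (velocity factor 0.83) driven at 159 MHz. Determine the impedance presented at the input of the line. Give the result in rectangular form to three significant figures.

Z_in ≈ 82.3 + j1.71 Ω

λ = v/f = 0.83·c / 159 MHz = 1.57 m
βl = 2π·l/λ = 2π × 0.232 = 83.7°
tan(βl) = tan(83.7°) = 9.02
Z_in = Z_0·(Z_L + jZ_0·tanβl)/(Z_0 + jZ_L·tanβl)
     = 75·(68.2 + j677)/(75 + j615)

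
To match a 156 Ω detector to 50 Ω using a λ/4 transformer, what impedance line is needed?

Z_qwt ≈ 88.3 Ω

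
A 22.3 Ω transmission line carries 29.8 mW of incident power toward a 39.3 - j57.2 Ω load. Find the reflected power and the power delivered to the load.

|Γ| = |(17 − j57.2)/(61.6 − j57.2)| = 0.71
|Γ|² = 0.504
P_refl = |Γ|²·P_inc = 15 mW, P_del = (1 − |Γ|²)·P_inc = 14.8 mW

P_reflected ≈ 15 mW; P_delivered ≈ 14.8 mW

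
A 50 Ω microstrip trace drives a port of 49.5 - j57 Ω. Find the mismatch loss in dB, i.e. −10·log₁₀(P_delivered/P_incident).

mismatch loss ≈ 1.23 dB

Γ = (-0.5 − j57)/(99.5 − j57), |Γ| = 0.497
|Γ|² = 0.247, so P_del/P_inc = 1 − |Γ|² = 0.753
ML = −10·log₁₀(1 − |Γ|²)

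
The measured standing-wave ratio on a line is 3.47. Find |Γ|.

|Γ| = (S − 1)/(S + 1) = (3.47 − 1)/(3.47 + 1) = 2.47/4.47

|Γ| ≈ 0.553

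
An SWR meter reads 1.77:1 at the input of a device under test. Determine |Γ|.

|Γ| = (S − 1)/(S + 1) = (1.77 − 1)/(1.77 + 1) = 0.77/2.77

|Γ| ≈ 0.278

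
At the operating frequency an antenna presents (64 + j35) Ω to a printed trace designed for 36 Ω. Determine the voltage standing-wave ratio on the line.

VSWR ≈ 2.47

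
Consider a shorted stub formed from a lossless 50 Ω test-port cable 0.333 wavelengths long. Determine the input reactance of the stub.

X_in ≈ -87 Ω (capacitive)

βl = 2π × 0.333 = 120°
tan(βl) = -1.74
For a shorted stub, Z_in = jZ_0·tan(βl)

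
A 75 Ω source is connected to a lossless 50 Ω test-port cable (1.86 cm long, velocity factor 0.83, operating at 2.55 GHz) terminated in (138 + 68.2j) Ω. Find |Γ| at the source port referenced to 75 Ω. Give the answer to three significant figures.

λ = v/f = 0.83·c / 2.55 GHz = 0.0976 m
βl = 2π·l/λ = 2π × 0.19 = 68.6°
tan(βl) = 2.55
Z_in = Z_0·(Z_L + jZ_0·tanβl)/(Z_0 + jZ_L·tanβl) = 18.6 − j26.2 Ω
Γ_s = (Z_in − Z_s)/(Z_in + Z_s) = (-56.4 − j26.2)/(93.6 − j26.2), |Γ_s| = 0.64

|Γ| ≈ 0.64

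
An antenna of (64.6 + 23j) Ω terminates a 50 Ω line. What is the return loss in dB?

RL ≈ 12.7 dB

Γ = (14.6 + j23)/(114.6 + j23), |Γ| = 0.233
RL = −20·log₁₀|Γ| = −20·log₁₀(0.233)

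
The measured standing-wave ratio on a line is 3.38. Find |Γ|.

|Γ| = (S − 1)/(S + 1) = (3.38 − 1)/(3.38 + 1) = 2.38/4.38

|Γ| ≈ 0.543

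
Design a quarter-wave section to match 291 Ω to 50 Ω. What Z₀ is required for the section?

Z_qwt = √(Z_0·R_L) = √(50 × 291) = √14550

Z_qwt ≈ 121 Ω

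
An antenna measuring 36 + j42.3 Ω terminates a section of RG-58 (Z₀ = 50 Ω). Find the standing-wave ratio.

VSWR ≈ 2.74

Γ = (Z_L − Z_0)/(Z_L + Z_0) = (-14 + j42.3)/(86 + j42.3)
|Γ| = 44.6/95.8 = 0.465
VSWR = (1 + |Γ|)/(1 − |Γ|) = 1.46/0.535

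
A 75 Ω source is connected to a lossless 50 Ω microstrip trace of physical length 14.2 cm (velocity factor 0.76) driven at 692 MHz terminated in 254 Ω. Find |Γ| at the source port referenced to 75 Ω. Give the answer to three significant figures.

λ = v/f = 0.76·c / 692 MHz = 0.329 m
βl = 2π·l/λ = 2π × 0.431 = 155°
tan(βl) = -0.463
Z_in = Z_0·(Z_L + jZ_0·tanβl)/(Z_0 + jZ_L·tanβl) = 47.2 + j87.9 Ω
Γ_s = (Z_in − Z_s)/(Z_in + Z_s) = (-27.8 + j87.9)/(122 + j87.9), |Γ_s| = 0.612

|Γ| ≈ 0.612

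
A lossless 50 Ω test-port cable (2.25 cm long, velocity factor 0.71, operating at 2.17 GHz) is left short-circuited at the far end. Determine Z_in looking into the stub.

λ = v/f = 0.71·c / 2.17 GHz = 0.0982 m
βl = 2π·l/λ = 2π × 0.229 = 82.5°
tan(βl) = 7.62
For a short-circuited stub, Z_in = jZ_0·tan(βl)

Z_in ≈ +j381 Ω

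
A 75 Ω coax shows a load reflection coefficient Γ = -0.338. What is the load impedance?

Z_L ≈ 37.1 Ω

Z_L = Z_0·(1 + Γ)/(1 − Γ) = 75·(0.662)/(1.34)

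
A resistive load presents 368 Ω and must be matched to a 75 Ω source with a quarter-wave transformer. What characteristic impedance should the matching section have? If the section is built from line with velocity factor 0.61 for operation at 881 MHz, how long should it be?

Z_qwt = √(Z_0·R_L) = √(75 × 368) = √27600
λ = 0.61·c/f = 0.208 m, so l = λ/4 = 0.0519 m

Z_qwt ≈ 166 Ω; length ≈ 5.19 cm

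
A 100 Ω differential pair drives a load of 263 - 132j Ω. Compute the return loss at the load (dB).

RL ≈ 5.3 dB

Γ = (163 − j132)/(363 − j132), |Γ| = 0.543
RL = −20·log₁₀|Γ| = −20·log₁₀(0.543)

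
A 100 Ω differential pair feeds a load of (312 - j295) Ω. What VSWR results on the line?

VSWR ≈ 6.06

Γ = (Z_L − Z_0)/(Z_L + Z_0) = (212 − j295)/(412 − j295)
|Γ| = 363/507 = 0.717
VSWR = (1 + |Γ|)/(1 − |Γ|) = 1.72/0.283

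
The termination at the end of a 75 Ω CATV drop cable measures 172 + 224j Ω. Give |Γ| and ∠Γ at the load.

Γ ≈ 0.732 ∠ 24.4°

Γ = (Z_L − Z_0)/(Z_L + Z_0) = (97 + j224)/(247 + j224)
|Γ| = 244/333 = 0.732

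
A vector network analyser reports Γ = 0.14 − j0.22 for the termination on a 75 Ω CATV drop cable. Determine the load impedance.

Z_L = Z_0·(1 + Γ)/(1 − Γ) = 75·(1.14 − j0.22)/(0.86 + j0.22)

Z_L ≈ 88.7 − j41.9 Ω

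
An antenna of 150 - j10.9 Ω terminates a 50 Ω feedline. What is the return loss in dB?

Γ = (100 − j10.9)/(200 − j10.9), |Γ| = 0.502
RL = −20·log₁₀|Γ| = −20·log₁₀(0.502)

RL ≈ 5.98 dB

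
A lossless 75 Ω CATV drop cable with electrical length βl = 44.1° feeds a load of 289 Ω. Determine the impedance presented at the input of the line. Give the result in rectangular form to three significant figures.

Z_in ≈ 37.5 − j67.4 Ω

tan(βl) = tan(44.1°) = 0.969
Z_in = Z_0·(Z_L + jZ_0·tanβl)/(Z_0 + jZ_L·tanβl)
     = 75·(289 + j72.7)/(75 + j280)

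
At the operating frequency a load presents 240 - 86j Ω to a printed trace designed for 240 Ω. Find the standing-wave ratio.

VSWR ≈ 1.43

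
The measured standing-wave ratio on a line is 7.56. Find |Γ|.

|Γ| ≈ 0.766

|Γ| = (S − 1)/(S + 1) = (7.56 − 1)/(7.56 + 1) = 6.56/8.56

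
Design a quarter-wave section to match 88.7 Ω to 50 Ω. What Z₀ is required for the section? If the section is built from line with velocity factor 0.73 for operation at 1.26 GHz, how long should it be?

Z_qwt = √(Z_0·R_L) = √(50 × 88.7) = √4435
λ = 0.73·c/f = 0.174 m, so l = λ/4 = 0.0435 m

Z_qwt ≈ 66.6 Ω; length ≈ 4.35 cm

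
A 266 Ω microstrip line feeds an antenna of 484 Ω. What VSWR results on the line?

VSWR ≈ 1.82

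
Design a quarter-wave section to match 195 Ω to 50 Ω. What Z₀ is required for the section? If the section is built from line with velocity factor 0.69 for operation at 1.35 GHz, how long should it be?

Z_qwt ≈ 98.7 Ω; length ≈ 3.83 cm

Z_qwt = √(Z_0·R_L) = √(50 × 195) = √9750
λ = 0.69·c/f = 0.153 m, so l = λ/4 = 0.0383 m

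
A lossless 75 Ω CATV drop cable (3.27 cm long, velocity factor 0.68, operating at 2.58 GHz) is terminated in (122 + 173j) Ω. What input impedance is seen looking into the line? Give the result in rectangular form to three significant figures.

Z_in ≈ 24.9 + j63.6 Ω

λ = v/f = 0.68·c / 2.58 GHz = 0.0791 m
βl = 2π·l/λ = 2π × 0.414 = 149°
tan(βl) = tan(149°) = -0.604
Z_in = Z_0·(Z_L + jZ_0·tanβl)/(Z_0 + jZ_L·tanβl)
     = 75·(122 + j128)/(179 − j73.6)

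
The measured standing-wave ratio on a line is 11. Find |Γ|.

|Γ| = (S − 1)/(S + 1) = (11 − 1)/(11 + 1) = 10/12

|Γ| ≈ 0.833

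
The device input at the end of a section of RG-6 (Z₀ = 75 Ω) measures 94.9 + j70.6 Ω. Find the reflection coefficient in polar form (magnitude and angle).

Γ = (Z_L − Z_0)/(Z_L + Z_0) = (19.9 + j70.6)/(169.9 + j70.6)
|Γ| = 73.4/184 = 0.399

Γ ≈ 0.399 ∠ 51.7°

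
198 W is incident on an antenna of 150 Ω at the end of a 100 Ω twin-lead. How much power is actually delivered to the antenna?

Γ = (150 − 100)/(150 + 100) = 0.2
|Γ|² = 0.04
P_refl = |Γ|²·P_inc = 7.92 W, P_del = (1 − |Γ|²)·P_inc = 190 W

P_delivered ≈ 190 W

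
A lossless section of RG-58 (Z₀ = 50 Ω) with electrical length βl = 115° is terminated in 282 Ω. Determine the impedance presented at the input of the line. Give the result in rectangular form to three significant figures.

Z_in ≈ 10.7 + j22.4 Ω

tan(βl) = tan(115°) = -2.14
Z_in = Z_0·(Z_L + jZ_0·tanβl)/(Z_0 + jZ_L·tanβl)
     = 50·(282 − j107)/(50 − j605)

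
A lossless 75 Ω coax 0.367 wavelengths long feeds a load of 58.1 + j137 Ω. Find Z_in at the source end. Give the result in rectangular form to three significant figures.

βl = 2π × 0.367 = 132°
tan(βl) = tan(132°) = -1.11
Z_in = Z_0·(Z_L + jZ_0·tanβl)/(Z_0 + jZ_L·tanβl)
     = 75·(58.1 + j54.1)/(227 − j64.3)

Z_in ≈ 13.1 + j21.6 Ω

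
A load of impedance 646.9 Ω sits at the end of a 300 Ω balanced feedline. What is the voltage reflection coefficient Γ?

Γ = 0.366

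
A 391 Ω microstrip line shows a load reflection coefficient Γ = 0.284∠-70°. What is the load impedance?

Z_L ≈ 406 − j235 Ω

Z_L = Z_0·(1 + Γ)/(1 − Γ) = 391·(1.1 − j0.267)/(0.903 + j0.267)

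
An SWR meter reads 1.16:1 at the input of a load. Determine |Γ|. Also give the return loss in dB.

|Γ| ≈ 0.0741; return loss ≈ 22.6 dB

|Γ| = (S − 1)/(S + 1) = (1.16 − 1)/(1.16 + 1) = 0.16/2.16
RL = −20·log₁₀|Γ| = −20·log₁₀(0.0741)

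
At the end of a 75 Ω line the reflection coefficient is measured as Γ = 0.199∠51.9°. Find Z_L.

Z_L ≈ 90.7 + j29.6 Ω

Z_L = Z_0·(1 + Γ)/(1 − Γ) = 75·(1.12 + j0.157)/(0.877 − j0.157)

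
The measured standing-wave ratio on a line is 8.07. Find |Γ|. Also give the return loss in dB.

|Γ| = (S − 1)/(S + 1) = (8.07 − 1)/(8.07 + 1) = 7.07/9.07
RL = −20·log₁₀|Γ| = −20·log₁₀(0.779)

|Γ| ≈ 0.779; return loss ≈ 2.16 dB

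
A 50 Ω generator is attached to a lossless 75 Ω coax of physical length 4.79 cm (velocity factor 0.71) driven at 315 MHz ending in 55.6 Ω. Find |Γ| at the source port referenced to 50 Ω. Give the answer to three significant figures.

|Γ| ≈ 0.16

λ = v/f = 0.71·c / 315 MHz = 0.676 m
βl = 2π·l/λ = 2π × 0.0708 = 25.5°
tan(βl) = 0.477
Z_in = Z_0·(Z_L + jZ_0·tanβl)/(Z_0 + jZ_L·tanβl) = 60.7 + j14.3 Ω
Γ_s = (Z_in − Z_s)/(Z_in + Z_s) = (10.7 + j14.3)/(111 + j14.3), |Γ_s| = 0.16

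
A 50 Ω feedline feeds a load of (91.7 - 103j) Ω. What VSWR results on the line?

VSWR ≈ 4.47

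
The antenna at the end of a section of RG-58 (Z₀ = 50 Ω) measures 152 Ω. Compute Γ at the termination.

Γ = 0.505

Γ = (Z_L − Z_0)/(Z_L + Z_0) = (152 − 50)/(152 + 50) = 102/202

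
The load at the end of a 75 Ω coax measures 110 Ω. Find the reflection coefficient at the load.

Γ = (Z_L − Z_0)/(Z_L + Z_0) = (110 − 75)/(110 + 75) = 35/185

Γ = 0.189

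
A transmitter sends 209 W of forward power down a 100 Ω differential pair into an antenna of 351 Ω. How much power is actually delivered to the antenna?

P_delivered ≈ 144 W

Γ = (351 − 100)/(351 + 100) = 0.557
|Γ|² = 0.31
P_refl = |Γ|²·P_inc = 64.7 W, P_del = (1 − |Γ|²)·P_inc = 144 W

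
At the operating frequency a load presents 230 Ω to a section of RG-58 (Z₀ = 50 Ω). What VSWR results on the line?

VSWR ≈ 4.6

For a purely resistive load, VSWR = R_L/Z_0 or Z_0/R_L (whichever > 1) = 230/50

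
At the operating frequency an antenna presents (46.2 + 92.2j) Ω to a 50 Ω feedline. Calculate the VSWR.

VSWR ≈ 5.5

Γ = (Z_L − Z_0)/(Z_L + Z_0) = (-3.8 + j92.2)/(96.2 + j92.2)
|Γ| = 92.3/133 = 0.693
VSWR = (1 + |Γ|)/(1 − |Γ|) = 1.69/0.307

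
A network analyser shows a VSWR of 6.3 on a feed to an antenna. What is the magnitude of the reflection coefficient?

|Γ| ≈ 0.726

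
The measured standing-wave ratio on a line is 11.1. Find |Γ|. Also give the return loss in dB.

|Γ| ≈ 0.835; return loss ≈ 1.57 dB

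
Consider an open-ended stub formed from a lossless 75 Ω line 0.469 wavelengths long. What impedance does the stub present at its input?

βl = 2π × 0.469 = 169°
tan(βl) = -0.197
For an open-ended stub, Z_in = −jZ_0·cot(βl) = −jZ_0/tan(βl)

Z_in ≈ +j380 Ω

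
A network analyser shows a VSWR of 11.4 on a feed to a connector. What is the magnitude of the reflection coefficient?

|Γ| = (S − 1)/(S + 1) = (11.4 − 1)/(11.4 + 1) = 10.4/12.4

|Γ| ≈ 0.839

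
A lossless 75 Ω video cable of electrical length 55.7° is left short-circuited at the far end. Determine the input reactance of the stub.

X_in ≈ 110 Ω (inductive)

tan(βl) = 1.47
For a short-circuited stub, Z_in = jZ_0·tan(βl)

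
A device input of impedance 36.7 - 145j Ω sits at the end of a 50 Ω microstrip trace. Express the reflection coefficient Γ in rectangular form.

Γ ≈ 0.696 − j0.508

Γ = (Z_L − Z_0)/(Z_L + Z_0) = (-13.3 − j145)/(86.7 − j145)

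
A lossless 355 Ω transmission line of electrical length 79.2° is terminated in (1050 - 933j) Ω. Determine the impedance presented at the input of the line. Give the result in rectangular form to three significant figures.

Z_in ≈ 65.2 − j5.6 Ω

tan(βl) = tan(79.2°) = 5.24
Z_in = Z_0·(Z_L + jZ_0·tanβl)/(Z_0 + jZ_L·tanβl)
     = 355·(1050 + j928)/(5250 + j5500)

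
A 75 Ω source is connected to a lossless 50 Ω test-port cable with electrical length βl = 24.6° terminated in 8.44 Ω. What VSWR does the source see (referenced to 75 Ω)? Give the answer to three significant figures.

VSWR ≈ 8.04

tan(βl) = 0.458
Z_in = Z_0·(Z_L + jZ_0·tanβl)/(Z_0 + jZ_L·tanβl) = 10.1 + j22.1 Ω
Γ_s = (Z_in − Z_s)/(Z_in + Z_s) = (-64.9 + j22.1)/(85.1 + j22.1), |Γ_s| = 0.779
VSWR = (1 + |Γ_s|)/(1 − |Γ_s|)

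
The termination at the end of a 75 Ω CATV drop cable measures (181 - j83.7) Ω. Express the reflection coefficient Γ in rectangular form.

Γ ≈ 0.471 − j0.173

Γ = (Z_L − Z_0)/(Z_L + Z_0) = (106 − j83.7)/(256 − j83.7)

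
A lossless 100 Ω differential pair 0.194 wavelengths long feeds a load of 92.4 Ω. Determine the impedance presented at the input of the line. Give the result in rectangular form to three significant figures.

Z_in ≈ 106 + j5.43 Ω

βl = 2π × 0.194 = 69.8°
tan(βl) = tan(69.8°) = 2.72
Z_in = Z_0·(Z_L + jZ_0·tanβl)/(Z_0 + jZ_L·tanβl)
     = 100·(92.4 + j272)/(100 + j252)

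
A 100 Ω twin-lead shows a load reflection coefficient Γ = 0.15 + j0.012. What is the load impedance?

Z_L = Z_0·(1 + Γ)/(1 − Γ) = 100·(1.15 + j0.012)/(0.85 − j0.012)

Z_L ≈ 135 + j3.32 Ω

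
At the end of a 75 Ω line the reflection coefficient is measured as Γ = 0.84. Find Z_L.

Z_L = Z_0·(1 + Γ)/(1 − Γ) = 75·(1.84)/(0.16)

Z_L ≈ 862 Ω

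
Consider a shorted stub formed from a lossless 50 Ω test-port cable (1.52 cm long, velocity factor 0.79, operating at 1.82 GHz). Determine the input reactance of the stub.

X_in ≈ 45.1 Ω (inductive)

λ = v/f = 0.79·c / 1.82 GHz = 0.13 m
βl = 2π·l/λ = 2π × 0.117 = 42°
tan(βl) = 0.901
For a shorted stub, Z_in = jZ_0·tan(βl)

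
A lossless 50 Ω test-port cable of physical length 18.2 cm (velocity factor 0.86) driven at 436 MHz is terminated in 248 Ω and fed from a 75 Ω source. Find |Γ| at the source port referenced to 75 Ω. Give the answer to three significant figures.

λ = v/f = 0.86·c / 436 MHz = 0.592 m
βl = 2π·l/λ = 2π × 0.308 = 111°
tan(βl) = -2.64
Z_in = Z_0·(Z_L + jZ_0·tanβl)/(Z_0 + jZ_L·tanβl) = 11.5 + j18 Ω
Γ_s = (Z_in − Z_s)/(Z_in + Z_s) = (-63.5 + j18)/(86.5 + j18), |Γ_s| = 0.748

|Γ| ≈ 0.748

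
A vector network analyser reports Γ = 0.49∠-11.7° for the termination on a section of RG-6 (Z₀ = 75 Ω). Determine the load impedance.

Z_L ≈ 203 − j53.1 Ω

Z_L = Z_0·(1 + Γ)/(1 − Γ) = 75·(1.48 − j0.0994)/(0.52 + j0.0994)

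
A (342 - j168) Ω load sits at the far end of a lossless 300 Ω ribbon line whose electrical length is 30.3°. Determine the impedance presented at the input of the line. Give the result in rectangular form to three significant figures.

tan(βl) = tan(30.3°) = 0.584
Z_in = Z_0·(Z_L + jZ_0·tanβl)/(Z_0 + jZ_L·tanβl)
     = 300·(342 + j7.31)/(398 + j200)

Z_in ≈ 208 − j98.9 Ω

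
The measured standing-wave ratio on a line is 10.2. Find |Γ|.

|Γ| = (S − 1)/(S + 1) = (10.2 − 1)/(10.2 + 1) = 9.2/11.2

|Γ| ≈ 0.821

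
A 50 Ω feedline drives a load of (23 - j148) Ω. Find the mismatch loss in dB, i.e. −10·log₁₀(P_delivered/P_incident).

Γ = (-27 − j148)/(73 − j148), |Γ| = 0.912
|Γ|² = 0.831, so P_del/P_inc = 1 − |Γ|² = 0.169
ML = −10·log₁₀(1 − |Γ|²)

mismatch loss ≈ 7.72 dB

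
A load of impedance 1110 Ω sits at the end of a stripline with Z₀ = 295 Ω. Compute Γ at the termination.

Γ = 0.58

Γ = (Z_L − Z_0)/(Z_L + Z_0) = (1110 − 295)/(1110 + 295) = 815/1405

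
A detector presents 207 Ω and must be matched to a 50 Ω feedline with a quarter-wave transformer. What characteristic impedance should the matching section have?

Z_qwt ≈ 102 Ω

Z_qwt = √(Z_0·R_L) = √(50 × 207) = √10350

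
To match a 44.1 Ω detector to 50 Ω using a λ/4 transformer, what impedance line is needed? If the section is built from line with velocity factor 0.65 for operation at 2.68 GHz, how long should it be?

Z_qwt = √(Z_0·R_L) = √(50 × 44.1) = √2205
λ = 0.65·c/f = 0.0728 m, so l = λ/4 = 0.0182 m

Z_qwt ≈ 47 Ω; length ≈ 1.82 cm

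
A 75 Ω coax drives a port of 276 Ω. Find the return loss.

RL ≈ 4.84 dB

Γ = (276 − 75)/(276 + 75) = 0.573
RL = −20·log₁₀|Γ| = −20·log₁₀(0.573)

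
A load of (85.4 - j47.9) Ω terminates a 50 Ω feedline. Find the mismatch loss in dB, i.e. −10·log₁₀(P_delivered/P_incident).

mismatch loss ≈ 0.82 dB

Γ = (35.4 − j47.9)/(135.4 − j47.9), |Γ| = 0.415
|Γ|² = 0.172, so P_del/P_inc = 1 − |Γ|² = 0.828
ML = −10·log₁₀(1 − |Γ|²)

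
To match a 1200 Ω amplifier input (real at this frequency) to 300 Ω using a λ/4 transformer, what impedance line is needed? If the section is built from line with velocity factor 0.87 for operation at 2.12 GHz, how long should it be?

Z_qwt ≈ 600 Ω; length ≈ 3.08 cm

Z_qwt = √(Z_0·R_L) = √(300 × 1200) = √360000
λ = 0.87·c/f = 0.123 m, so l = λ/4 = 0.0308 m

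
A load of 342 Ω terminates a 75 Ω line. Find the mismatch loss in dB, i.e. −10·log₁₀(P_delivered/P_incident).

Γ = (342 − 75)/(342 + 75) = 0.64
|Γ|² = 0.41, so P_del/P_inc = 1 − |Γ|² = 0.59
ML = −10·log₁₀(1 − |Γ|²)

mismatch loss ≈ 2.29 dB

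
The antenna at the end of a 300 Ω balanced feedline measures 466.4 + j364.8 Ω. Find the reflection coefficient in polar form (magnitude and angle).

Γ ≈ 0.472 ∠ 40°

Γ = (Z_L − Z_0)/(Z_L + Z_0) = (166.4 + j364.8)/(766.4 + j364.8)
|Γ| = 401/849 = 0.472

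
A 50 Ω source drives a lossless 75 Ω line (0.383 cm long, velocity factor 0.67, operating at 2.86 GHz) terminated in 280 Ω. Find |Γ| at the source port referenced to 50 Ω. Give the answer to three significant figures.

λ = v/f = 0.67·c / 2.86 GHz = 0.0703 m
βl = 2π·l/λ = 2π × 0.0545 = 19.6°
tan(βl) = 0.356
Z_in = Z_0·(Z_L + jZ_0·tanβl)/(Z_0 + jZ_L·tanβl) = 114 − j125 Ω
Γ_s = (Z_in − Z_s)/(Z_in + Z_s) = (63.9 − j125)/(164 − j125), |Γ_s| = 0.681

|Γ| ≈ 0.681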